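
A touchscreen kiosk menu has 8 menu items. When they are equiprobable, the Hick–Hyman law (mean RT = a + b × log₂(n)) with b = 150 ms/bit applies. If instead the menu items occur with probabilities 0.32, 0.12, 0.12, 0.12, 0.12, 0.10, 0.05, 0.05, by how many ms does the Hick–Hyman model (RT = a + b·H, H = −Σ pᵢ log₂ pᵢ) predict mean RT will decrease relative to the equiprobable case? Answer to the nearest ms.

The RT saving is b·ΔH. Equiprobable H₀ = log₂(8) = 3.0000 bits; with the given probabilities H = 2.7587 bits.
b·(H₀ − H) = 150 × (3.0000 − 2.7587) = 36.20 ms.

36 ms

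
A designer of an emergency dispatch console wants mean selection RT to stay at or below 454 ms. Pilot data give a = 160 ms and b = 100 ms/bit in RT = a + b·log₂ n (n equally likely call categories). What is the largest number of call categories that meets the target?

7

100·log₂ n ≤ 454 − 160 = 294, giving log₂ n ≤ 2.9400 and n ≤ 7.674. The largest whole number is 7.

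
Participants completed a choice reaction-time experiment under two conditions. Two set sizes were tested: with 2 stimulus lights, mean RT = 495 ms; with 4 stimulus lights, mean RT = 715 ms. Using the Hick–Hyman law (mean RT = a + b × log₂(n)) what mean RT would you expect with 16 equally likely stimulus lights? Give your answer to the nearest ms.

1155 ms

With log₂ n on the abscissa the relation is linear; from the two conditions:
  b = (715 − 495) / (log₂ 4 − log₂ 2) = 220 / (2 − 1) = 220 ms/bit
  a = 495 − 220 × 1 = 275 ms
Then RT(16) = 275 + 220 × log₂ 16 = 275 + 220 × 4 ≈ 1155.000 ms.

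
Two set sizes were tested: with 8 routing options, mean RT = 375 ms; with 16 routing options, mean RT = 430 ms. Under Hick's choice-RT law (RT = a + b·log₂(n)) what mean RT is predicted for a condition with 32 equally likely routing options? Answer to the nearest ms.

485 ms

Solve the two-equation system in a and b:
  b = (430 − 375) / (log₂ 16 − log₂ 8) = 55 / (4 − 3) = 55 ms/bit
  a = 375 − 55 × 3 = 210 ms
Then RT(32) = 210 + 55 × log₂ 32 = 210 + 55 × 5 ≈ 485.000 ms.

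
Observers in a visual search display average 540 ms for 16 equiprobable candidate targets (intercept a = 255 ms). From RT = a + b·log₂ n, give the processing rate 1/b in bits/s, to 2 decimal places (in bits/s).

Choice component = 540 − 255 = 285 ms over log₂(16) = 4 bits.
b = 285 / 4 = 71.250 ms/bit, so 1/b = 14.035 bits/s.

14.04 bits/s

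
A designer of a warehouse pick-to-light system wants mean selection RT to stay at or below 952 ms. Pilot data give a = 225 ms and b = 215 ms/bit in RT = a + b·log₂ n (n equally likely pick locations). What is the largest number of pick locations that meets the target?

10

215·log₂ n ≤ 952 − 225 = 727, giving log₂ n ≤ 3.3814 and n ≤ 10.421. The largest whole number is 10.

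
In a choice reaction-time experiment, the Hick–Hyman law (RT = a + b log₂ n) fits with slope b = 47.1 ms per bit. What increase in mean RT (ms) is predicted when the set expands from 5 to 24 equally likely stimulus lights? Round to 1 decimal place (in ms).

106.6 ms

Only the slope matters, since a is common to both: ΔRT = b·log₂(n₂/n₁).
log₂(24) − log₂(5) = 4.5850 − 2.3219 = 2.2630.
ΔRT = 47.1 × 2.2630 = 106.589 ms.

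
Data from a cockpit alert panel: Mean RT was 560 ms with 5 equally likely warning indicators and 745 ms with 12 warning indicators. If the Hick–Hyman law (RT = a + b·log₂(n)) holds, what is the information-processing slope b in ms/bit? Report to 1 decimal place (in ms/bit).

The slope on a log₂ axis is (745 − 560) / (3.5850 − 2.3219) = 146.473 ms/bit.

146.5 ms/bit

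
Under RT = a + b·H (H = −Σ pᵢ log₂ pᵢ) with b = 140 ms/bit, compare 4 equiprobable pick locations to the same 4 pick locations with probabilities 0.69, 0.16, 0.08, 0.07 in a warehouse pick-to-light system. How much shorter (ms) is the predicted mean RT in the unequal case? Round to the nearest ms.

91 ms

Equiprobable entropy H₀ = log₂ 4 = 2.0000 bits.
Skewed entropy H = −Σ pᵢ log₂ pᵢ = 1.3525 bits.
ΔRT = b·(H₀ − H) = 140 × 0.6475 = 90.66 ms.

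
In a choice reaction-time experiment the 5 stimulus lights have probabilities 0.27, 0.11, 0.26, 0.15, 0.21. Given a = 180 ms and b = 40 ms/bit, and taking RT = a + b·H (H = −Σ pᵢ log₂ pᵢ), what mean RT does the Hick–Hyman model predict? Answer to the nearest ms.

270 ms

Entropy contributions −pᵢ log₂ pᵢ: 0.5100, 0.3503, 0.5053, 0.4105, 0.4728; sum H = 2.2490 bits.
RT = a + bH = 180 + 40·2.2490 = 269.96 ms.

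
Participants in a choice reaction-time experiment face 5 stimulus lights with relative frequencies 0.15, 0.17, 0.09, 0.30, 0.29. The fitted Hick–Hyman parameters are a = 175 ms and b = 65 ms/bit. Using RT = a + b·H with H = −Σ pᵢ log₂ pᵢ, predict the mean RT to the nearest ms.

318 ms

H = 0.15·log₂(1/0.15) + 0.17·log₂(1/0.17) + 0.09·log₂(1/0.09) + 0.30·log₂(1/0.30) + 0.29·log₂(1/0.29) = 2.1968 bits.
RT = 175 + 65 × 2.1968 = 317.79 ms.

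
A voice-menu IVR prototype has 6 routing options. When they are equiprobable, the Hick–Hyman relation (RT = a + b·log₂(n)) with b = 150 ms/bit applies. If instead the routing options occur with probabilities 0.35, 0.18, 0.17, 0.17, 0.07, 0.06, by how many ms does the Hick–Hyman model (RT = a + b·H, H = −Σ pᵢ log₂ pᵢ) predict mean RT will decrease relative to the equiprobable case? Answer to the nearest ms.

34 ms

The RT saving is b·ΔH. Equiprobable H₀ = log₂(6) = 2.5850 bits; with the given probabilities H = 2.3567 bits.
b·(H₀ − H) = 150 × (2.5850 − 2.3567) = 34.24 ms.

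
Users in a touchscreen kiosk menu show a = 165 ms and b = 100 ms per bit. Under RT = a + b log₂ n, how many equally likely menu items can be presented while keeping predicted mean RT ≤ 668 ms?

Information budget: (668 − 165)/100 = 5.0300 bits, so n ≤ 2^5.0300 = 32.672 → at most 32.

32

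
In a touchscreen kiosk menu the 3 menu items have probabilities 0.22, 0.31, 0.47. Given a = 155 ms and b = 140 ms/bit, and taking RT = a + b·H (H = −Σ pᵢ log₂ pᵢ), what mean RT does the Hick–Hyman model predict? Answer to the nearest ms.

367 ms

H = 0.22·log₂(1/0.22) + 0.31·log₂(1/0.31) + 0.47·log₂(1/0.47) = 1.5163 bits.
RT = 155 + 140 × 1.5163 = 367.29 ms.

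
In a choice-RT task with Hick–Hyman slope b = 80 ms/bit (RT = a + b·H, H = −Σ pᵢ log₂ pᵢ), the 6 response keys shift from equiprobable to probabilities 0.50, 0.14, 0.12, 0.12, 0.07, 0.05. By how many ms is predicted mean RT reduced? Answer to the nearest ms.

The RT saving is b·ΔH. Equiprobable H₀ = log₂(6) = 2.5850 bits; with the given probabilities H = 2.1159 bits.
b·(H₀ − H) = 80 × (2.5850 − 2.1159) = 37.53 ms.

38 ms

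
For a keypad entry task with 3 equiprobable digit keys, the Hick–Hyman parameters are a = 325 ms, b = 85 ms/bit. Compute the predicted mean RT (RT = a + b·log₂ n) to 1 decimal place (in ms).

log₂(3) = 1.5850 bits, so RT = 325 + 85 × 1.5850 ≈ 459.722 ms.

459.7 ms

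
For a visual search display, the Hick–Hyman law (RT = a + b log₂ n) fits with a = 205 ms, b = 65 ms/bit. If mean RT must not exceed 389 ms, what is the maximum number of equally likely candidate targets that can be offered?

7

Set 205 + 65·log₂ n ≤ 389 → log₂ n ≤ (389 − 205)/65 = 2.8308.
So n ≤ 2^2.8308 = 7.115; the largest integer n is 7.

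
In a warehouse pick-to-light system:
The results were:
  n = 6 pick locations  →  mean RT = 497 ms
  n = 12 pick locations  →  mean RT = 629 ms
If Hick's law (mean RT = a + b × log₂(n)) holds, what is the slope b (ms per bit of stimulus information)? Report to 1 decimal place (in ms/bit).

The slope on a log₂ axis is (629 − 497) / (3.5850 − 2.5850) = 132.000 ms/bit.

132.0 ms/bit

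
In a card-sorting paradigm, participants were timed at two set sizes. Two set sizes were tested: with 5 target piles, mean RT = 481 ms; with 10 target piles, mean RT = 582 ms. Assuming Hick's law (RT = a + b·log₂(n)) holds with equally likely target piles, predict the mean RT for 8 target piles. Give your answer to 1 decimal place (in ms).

Fit slope and intercept:
  b = (582 − 481) / (log₂ 10 − log₂ 5) = 101 / (3.3219 − 2.3219) = 101.000 ms/bit
  a = 481 − 101.000 × 2.3219 = 246.485 ms
Then RT(8) = 246.485 + 101.000 × log₂ 8 = 246.485 + 101.000 × 3 ≈ 549.485 ms.

549.5 ms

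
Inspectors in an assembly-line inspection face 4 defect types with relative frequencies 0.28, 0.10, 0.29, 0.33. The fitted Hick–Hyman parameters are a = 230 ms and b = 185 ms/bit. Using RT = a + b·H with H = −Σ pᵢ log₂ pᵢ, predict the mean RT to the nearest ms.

580 ms

Entropy contributions −pᵢ log₂ pᵢ: 0.5142, 0.3322, 0.5179, 0.5278; sum H = 1.8921 bits.
RT = a + bH = 230 + 185·1.8921 = 580.05 ms.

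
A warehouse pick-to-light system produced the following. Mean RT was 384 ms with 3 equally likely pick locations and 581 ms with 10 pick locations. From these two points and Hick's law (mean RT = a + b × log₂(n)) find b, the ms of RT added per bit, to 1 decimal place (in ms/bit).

The slope on a log₂ axis is (581 − 384) / (3.3219 − 1.5850) = 113.416 ms/bit.

113.4 ms/bit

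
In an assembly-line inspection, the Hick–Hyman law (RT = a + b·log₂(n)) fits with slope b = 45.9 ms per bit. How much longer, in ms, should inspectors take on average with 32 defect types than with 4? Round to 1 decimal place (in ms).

Only the slope matters, since a is common to both: ΔRT = b·log₂(n₂/n₁).
log₂(32) − log₂(4) = log₂(32/4) = log₂(8) = 3.
ΔRT = 45.9 × 3.0000 = 137.700 ms.

137.7 ms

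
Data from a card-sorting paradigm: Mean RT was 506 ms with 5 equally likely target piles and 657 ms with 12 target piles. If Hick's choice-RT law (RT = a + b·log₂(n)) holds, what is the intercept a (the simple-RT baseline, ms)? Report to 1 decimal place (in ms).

Slope: b = (657 − 506) / (log₂ 12 − log₂ 5) = 151/1.2630 = 119.553 ms/bit.
a = RT₁ − b·log₂ n₁ = 506 − 119.553 × 2.3219 = 228.406 ms.

228.4 ms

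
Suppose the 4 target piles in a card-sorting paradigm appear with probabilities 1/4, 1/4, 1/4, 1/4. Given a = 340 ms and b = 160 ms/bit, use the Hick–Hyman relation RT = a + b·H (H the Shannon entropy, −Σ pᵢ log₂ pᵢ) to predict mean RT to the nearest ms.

660 ms

H = −Σ pᵢ log₂ pᵢ = 0.25·2 + 0.25·2 + 0.25·2 + 0.25·2 = 2.000 bits.
RT = 340 + 160 × 2.000 = 660.00 ms.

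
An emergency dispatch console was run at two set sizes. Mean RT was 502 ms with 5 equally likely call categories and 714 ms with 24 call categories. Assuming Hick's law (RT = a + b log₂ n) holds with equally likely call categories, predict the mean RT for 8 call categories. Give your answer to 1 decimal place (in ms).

565.5 ms

RT is linear in log₂ n, so two points fix the line:
  b = (714 − 502) / (log₂ 24 − log₂ 5) = 212 / (4.5850 − 2.3219) = 93.680 ms/bit
  a = 502 − 93.680 × 2.3219 = 284.483 ms
Then RT(8) = 284.483 + 93.680 × log₂ 8 = 284.483 + 93.680 × 3 ≈ 565.521 ms.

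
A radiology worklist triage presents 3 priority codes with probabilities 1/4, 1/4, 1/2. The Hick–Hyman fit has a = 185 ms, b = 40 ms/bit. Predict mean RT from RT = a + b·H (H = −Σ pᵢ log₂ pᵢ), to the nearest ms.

245 ms

H = −Σ pᵢ log₂ pᵢ = 0.25·2 + 0.25·2 + 0.5·1 = 1.500 bits.
RT = 185 + 40 × 1.500 = 245.00 ms.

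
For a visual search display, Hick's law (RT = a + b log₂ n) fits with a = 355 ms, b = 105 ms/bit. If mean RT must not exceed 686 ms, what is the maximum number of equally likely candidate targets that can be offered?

8

105·log₂ n ≤ 686 − 355 = 331, giving log₂ n ≤ 3.1524 and n ≤ 8.891. The largest whole number is 8.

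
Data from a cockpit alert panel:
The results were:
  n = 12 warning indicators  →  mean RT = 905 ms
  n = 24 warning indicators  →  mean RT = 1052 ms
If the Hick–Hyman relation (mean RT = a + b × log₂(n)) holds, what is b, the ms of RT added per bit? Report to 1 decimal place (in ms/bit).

147.0 ms/bit

The slope on a log₂ axis is (1052 − 905) / (4.5850 − 3.5850) = 147.000 ms/bit.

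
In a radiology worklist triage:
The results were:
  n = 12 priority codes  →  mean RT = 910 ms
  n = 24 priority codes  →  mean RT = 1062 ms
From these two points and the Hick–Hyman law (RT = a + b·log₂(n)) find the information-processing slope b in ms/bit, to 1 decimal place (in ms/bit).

152.0 ms/bit

The slope on a log₂ axis is (1062 − 910) / (4.5850 − 3.5850) = 152.000 ms/bit.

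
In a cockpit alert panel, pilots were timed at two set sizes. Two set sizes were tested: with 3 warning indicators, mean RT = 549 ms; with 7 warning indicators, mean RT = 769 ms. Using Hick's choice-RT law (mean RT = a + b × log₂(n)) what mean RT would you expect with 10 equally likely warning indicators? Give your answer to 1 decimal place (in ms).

861.6 ms

Solve the two-equation system in a and b:
  b = (769 − 549) / (log₂ 7 − log₂ 3) = 220 / (2.8074 − 1.5850) = 179.975 ms/bit
  a = 549 − 179.975 × 1.5850 = 263.746 ms
Then RT(10) = 263.746 + 179.975 × log₂ 10 = 263.746 + 179.975 × 3.3219 ≈ 861.610 ms.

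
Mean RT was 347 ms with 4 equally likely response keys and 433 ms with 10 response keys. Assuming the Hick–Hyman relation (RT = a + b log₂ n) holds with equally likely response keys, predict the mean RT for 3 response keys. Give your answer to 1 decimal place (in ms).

320.0 ms

RT is linear in log₂ n, so two points fix the line:
  b = (433 − 347) / (log₂ 10 − log₂ 4) = 86 / (3.3219 − 2) = 65.056 ms/bit
  a = 347 − 65.056 × 2 = 216.887 ms
Then RT(3) = 216.887 + 65.056 × log₂ 3 = 216.887 + 65.056 × 1.5850 ≈ 319.999 ms.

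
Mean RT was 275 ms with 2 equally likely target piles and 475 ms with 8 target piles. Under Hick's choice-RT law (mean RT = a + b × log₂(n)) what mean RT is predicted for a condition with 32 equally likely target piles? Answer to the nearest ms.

RT is linear in log₂ n, so two points fix the line:
  b = (475 − 275) / (log₂ 8 − log₂ 2) = 200 / (3 − 1) = 100 ms/bit
  a = 275 − 100 × 1 = 175 ms
Then RT(32) = 175 + 100 × log₂ 32 = 175 + 100 × 5 ≈ 675.000 ms.

675 ms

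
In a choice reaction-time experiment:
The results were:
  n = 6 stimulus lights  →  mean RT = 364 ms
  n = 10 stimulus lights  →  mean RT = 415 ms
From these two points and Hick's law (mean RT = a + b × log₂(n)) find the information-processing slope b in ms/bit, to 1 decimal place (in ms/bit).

Slope: b = (415 − 364) / (log₂ 10 − log₂ 6) = 51/0.7370 = 69.203 ms/bit.

69.2 ms/bit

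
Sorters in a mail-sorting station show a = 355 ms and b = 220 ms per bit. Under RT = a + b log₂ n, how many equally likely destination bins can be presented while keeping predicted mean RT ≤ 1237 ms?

16

Information budget: (1237 − 355)/220 = 4.0091 bits, so n ≤ 2^4.0091 = 16.101 → at most 16.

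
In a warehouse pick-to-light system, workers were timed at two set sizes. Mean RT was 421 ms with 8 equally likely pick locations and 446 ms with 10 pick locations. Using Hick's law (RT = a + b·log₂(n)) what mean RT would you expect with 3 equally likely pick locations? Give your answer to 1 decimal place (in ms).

311.1 ms

Fit slope and intercept:
  b = (446 − 421) / (log₂ 10 − log₂ 8) = 25 / (3.3219 − 3) = 77.657 ms/bit
  a = 421 − 77.657 × 3 = 188.029 ms
Then RT(3) = 188.029 + 77.657 × log₂ 3 = 188.029 + 77.657 × 1.5850 ≈ 311.112 ms.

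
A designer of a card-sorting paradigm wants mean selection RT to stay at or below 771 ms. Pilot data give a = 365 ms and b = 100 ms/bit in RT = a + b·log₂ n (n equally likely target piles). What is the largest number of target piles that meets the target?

100·log₂ n ≤ 771 − 365 = 406, giving log₂ n ≤ 4.0600 and n ≤ 16.679. The largest whole number is 16.

16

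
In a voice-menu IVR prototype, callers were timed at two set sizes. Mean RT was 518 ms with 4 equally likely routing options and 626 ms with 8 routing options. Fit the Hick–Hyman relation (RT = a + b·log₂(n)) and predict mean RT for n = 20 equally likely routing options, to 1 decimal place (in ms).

RT is linear in log₂ n, so two points fix the line:
  b = (626 − 518) / (log₂ 8 − log₂ 4) = 108 / (3 − 2) = 108.000 ms/bit
  a = 518 − 108.000 × 2 = 302.000 ms
Then RT(20) = 302.000 + 108.000 × log₂ 20 = 302.000 + 108.000 × 4.3219 ≈ 768.768 ms.

768.8 ms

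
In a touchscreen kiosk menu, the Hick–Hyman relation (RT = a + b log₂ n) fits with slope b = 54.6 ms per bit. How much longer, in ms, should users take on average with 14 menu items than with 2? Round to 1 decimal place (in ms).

Only the slope matters, since a is common to both: ΔRT = b·log₂(n₂/n₁).
log₂(14) − log₂(2) = 3.8074 − 1 = 2.8074.
ΔRT = 54.6 × 2.8074 = 153.282 ms.

153.3 ms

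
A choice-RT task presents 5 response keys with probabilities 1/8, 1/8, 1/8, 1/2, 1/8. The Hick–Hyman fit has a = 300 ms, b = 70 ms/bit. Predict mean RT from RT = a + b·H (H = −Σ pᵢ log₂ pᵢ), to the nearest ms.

440 ms

H = −Σ pᵢ log₂ pᵢ = 0.125·3 + 0.125·3 + 0.125·3 + 0.5·1 + 0.125·3 = 2.000 bits.
RT = 300 + 70 × 2.000 = 440.00 ms.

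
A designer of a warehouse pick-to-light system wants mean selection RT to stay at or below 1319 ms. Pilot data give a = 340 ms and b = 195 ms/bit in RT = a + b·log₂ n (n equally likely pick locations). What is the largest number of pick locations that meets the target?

32

Set 340 + 195·log₂ n ≤ 1319 → log₂ n ≤ (1319 − 340)/195 = 5.0205.
So n ≤ 2^5.0205 = 32.458; the largest integer n is 32.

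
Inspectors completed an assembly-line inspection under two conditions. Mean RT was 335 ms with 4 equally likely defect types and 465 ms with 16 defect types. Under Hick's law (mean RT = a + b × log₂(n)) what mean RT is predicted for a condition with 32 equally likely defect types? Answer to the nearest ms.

530 ms

RT is linear in log₂ n, so two points fix the line:
  b = (465 − 335) / (log₂ 16 − log₂ 4) = 130 / (4 − 2) = 65 ms/bit
  a = 335 − 65 × 2 = 205 ms
Then RT(32) = 205 + 65 × log₂ 32 = 205 + 65 × 5 ≈ 530.000 ms.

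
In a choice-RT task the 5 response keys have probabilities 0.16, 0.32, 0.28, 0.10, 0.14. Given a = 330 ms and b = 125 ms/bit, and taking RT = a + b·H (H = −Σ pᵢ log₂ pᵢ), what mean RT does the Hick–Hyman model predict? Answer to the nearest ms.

Entropy contributions −pᵢ log₂ pᵢ: 0.4230, 0.5260, 0.5142, 0.3322, 0.3971; sum H = 2.1926 bits.
RT = a + bH = 330 + 125·2.1926 = 604.07 ms.

604 ms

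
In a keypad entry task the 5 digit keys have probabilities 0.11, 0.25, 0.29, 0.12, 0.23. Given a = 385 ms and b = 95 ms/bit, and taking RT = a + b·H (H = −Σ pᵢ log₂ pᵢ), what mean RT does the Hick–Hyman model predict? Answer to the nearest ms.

596 ms

H = 0.11·log₂(1/0.11) + 0.25·log₂(1/0.25) + 0.29·log₂(1/0.29) + 0.12·log₂(1/0.12) + 0.23·log₂(1/0.23) = 2.2229 bits.
RT = 385 + 95 × 2.2229 = 596.18 ms.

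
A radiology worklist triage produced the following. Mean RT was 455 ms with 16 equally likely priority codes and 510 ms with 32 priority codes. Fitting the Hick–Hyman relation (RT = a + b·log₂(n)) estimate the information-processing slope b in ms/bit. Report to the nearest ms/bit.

b = (RT₂ − RT₁)/(log₂ n₂ − log₂ n₁) = (510 − 455)/(5 − 4) = 55 ms/bit.

55 ms/bit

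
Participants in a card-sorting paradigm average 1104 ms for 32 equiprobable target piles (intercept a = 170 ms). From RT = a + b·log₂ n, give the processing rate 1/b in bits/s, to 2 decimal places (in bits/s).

b = (1104 − 170)/log₂ 32 = 934/5 = 186.800 ms per bit = 0.18680 s/bit; the reciprocal is 5.353 bits/s.

5.35 bits/s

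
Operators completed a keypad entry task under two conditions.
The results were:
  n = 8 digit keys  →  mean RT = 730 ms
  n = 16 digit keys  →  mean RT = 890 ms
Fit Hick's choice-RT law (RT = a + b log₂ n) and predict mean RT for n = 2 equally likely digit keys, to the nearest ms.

410 ms

With log₂ n on the abscissa the relation is linear; from the two conditions:
  b = (890 − 730) / (log₂ 16 − log₂ 8) = 160 / (4 − 3) = 160 ms/bit
  a = 730 − 160 × 3 = 250 ms
Then RT(2) = 250 + 160 × log₂ 2 = 250 + 160 × 1 ≈ 410.000 ms.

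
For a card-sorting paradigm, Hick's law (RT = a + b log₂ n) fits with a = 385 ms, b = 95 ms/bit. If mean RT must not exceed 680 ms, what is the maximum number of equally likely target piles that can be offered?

Information budget: (680 − 385)/95 = 3.1053 bits, so n ≤ 2^3.1053 = 8.606 → at most 8.

8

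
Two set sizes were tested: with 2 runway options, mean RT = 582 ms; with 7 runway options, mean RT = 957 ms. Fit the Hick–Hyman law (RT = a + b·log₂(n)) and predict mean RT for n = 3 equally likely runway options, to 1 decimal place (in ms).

Fit slope and intercept:
  b = (957 − 582) / (log₂ 7 − log₂ 2) = 375 / (2.8074 − 1) = 207.486 ms/bit
  a = 582 − 207.486 × 1 = 374.514 ms
Then RT(3) = 374.514 + 207.486 × log₂ 3 = 374.514 + 207.486 × 1.5850 ≈ 703.371 ms.

703.4 ms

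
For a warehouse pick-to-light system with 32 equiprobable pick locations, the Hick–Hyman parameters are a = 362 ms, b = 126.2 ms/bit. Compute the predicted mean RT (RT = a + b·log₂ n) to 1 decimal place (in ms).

993.0 ms

log₂(32) = 5 bits, so RT = 362 + 126.2 × 5 ≈ 993.000 ms.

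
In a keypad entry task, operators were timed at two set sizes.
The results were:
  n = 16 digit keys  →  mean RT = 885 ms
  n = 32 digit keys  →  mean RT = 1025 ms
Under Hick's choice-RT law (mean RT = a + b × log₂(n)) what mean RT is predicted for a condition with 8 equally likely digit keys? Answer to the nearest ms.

745 ms

Fit slope and intercept:
  b = (1025 − 885) / (log₂ 32 − log₂ 16) = 140 / (5 − 4) = 140 ms/bit
  a = 885 − 140 × 4 = 325 ms
Then RT(8) = 325 + 140 × log₂ 8 = 325 + 140 × 3 ≈ 745.000 ms.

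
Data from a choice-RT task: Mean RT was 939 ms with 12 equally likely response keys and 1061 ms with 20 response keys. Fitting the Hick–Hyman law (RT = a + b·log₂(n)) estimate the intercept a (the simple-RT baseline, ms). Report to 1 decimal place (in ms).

The slope on a log₂ axis is (1061 − 939) / (4.3219 − 3.5850) = 165.544 ms/bit.
Intercept: a = 939 − 165.544·log₂(12) = 345.532 ms.

345.5 ms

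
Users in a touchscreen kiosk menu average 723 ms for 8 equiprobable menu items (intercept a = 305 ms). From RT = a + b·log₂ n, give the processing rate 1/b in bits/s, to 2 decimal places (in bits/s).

7.18 bits/s

b = (723 − 305)/log₂ 8 = 418/3 = 139.333 ms per bit = 0.13933 s/bit; the reciprocal is 7.177 bits/s.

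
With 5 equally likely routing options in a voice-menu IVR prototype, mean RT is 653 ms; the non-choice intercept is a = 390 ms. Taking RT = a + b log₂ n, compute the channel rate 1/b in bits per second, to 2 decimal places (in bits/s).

8.83 bits/s

Choice component = 653 − 390 = 263 ms over log₂(5) = 2.3219 bits.
b = 263 / 2.3219 = 113.268 ms/bit, so 1/b = 8.829 bits/s.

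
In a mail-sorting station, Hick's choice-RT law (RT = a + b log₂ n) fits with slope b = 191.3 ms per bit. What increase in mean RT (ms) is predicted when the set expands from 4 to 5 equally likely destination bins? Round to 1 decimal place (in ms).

The intercept a cancels: ΔRT = b·(log₂ n₂ − log₂ n₁) = b·log₂(n₂/n₁).
log₂(5) − log₂(4) = 2.3219 − 2 = 0.3219.
ΔRT = 191.3 × 0.3219 = 61.585 ms.

61.6 ms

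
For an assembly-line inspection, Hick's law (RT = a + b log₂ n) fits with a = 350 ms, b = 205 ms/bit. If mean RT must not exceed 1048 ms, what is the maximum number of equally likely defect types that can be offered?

10

Information budget: (1048 − 350)/205 = 3.4049 bits, so n ≤ 2^3.4049 = 10.592 → at most 10.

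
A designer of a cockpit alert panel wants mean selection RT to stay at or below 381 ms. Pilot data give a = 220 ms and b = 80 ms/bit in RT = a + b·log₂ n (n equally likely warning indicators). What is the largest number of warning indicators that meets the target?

Set 220 + 80·log₂ n ≤ 381 → log₂ n ≤ (381 − 220)/80 = 2.0125.
So n ≤ 2^2.0125 = 4.035; the largest integer n is 4.

4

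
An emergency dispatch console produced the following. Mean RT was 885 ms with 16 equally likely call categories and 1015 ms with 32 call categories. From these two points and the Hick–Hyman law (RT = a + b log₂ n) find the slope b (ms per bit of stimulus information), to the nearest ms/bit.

130 ms/bit

b = (RT₂ − RT₁)/(log₂ n₂ − log₂ n₁) = (1015 − 885)/(5 − 4) = 130 ms/bit.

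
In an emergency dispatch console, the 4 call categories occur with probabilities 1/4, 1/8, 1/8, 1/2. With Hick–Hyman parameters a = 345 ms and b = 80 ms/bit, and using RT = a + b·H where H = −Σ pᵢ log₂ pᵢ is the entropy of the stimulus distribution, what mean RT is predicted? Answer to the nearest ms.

485 ms

Each term −pᵢ log₂ pᵢ: 0.25·2 + 0.125·3 + 0.125·3 + 0.5·1; summed, H = 1.750 bits.
Mean RT = a + bH = 345 + 80·1.750 = 485.00 ms.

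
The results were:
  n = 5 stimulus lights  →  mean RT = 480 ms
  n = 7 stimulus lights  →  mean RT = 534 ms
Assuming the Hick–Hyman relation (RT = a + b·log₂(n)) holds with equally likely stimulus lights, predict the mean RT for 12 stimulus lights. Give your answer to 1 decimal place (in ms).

620.5 ms

Fit slope and intercept:
  b = (534 − 480) / (log₂ 7 − log₂ 5) = 54 / (2.8074 − 2.3219) = 111.242 ms/bit
  a = 480 − 111.242 × 2.3219 = 221.703 ms
Then RT(12) = 221.703 + 111.242 × log₂ 12 = 221.703 + 111.242 × 3.5850 ≈ 620.503 ms.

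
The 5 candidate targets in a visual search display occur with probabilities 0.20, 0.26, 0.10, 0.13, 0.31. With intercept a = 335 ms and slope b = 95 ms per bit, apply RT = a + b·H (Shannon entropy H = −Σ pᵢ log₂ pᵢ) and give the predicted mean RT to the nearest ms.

Entropy contributions −pᵢ log₂ pᵢ: 0.4644, 0.5053, 0.3322, 0.3826, 0.5238; sum H = 2.2083 bits.
RT = a + bH = 335 + 95·2.2083 = 544.79 ms.

545 ms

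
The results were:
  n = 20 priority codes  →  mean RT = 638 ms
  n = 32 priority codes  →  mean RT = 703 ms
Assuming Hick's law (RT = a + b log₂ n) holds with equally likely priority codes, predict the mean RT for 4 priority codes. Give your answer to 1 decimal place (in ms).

415.4 ms

Solve the two-equation system in a and b:
  b = (703 − 638) / (log₂ 32 − log₂ 20) = 65 / (5 − 4.3219) = 95.860 ms/bit
  a = 638 − 95.860 × 4.3219 = 223.700 ms
Then RT(4) = 223.700 + 95.860 × log₂ 4 = 223.700 + 95.860 × 2 ≈ 415.420 ms.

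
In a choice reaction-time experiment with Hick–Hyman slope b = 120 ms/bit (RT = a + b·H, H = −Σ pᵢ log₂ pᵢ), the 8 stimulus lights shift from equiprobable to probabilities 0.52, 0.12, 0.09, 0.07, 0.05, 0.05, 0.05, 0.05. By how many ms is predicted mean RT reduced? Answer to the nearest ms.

84 ms

Equiprobable entropy H₀ = log₂ 8 = 3.0000 bits.
Skewed entropy H = −Σ pᵢ log₂ pᵢ = 2.3032 bits.
ΔRT = b·(H₀ − H) = 120 × 0.6968 = 83.61 ms.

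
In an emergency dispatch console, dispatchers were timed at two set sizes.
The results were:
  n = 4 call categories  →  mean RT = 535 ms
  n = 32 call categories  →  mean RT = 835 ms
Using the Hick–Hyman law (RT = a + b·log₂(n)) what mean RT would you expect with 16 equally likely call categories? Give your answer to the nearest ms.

Fit slope and intercept:
  b = (835 − 535) / (log₂ 32 − log₂ 4) = 300 / (5 − 2) = 100 ms/bit
  a = 535 − 100 × 2 = 335 ms
Then RT(16) = 335 + 100 × log₂ 16 = 335 + 100 × 4 ≈ 735.000 ms.

735 ms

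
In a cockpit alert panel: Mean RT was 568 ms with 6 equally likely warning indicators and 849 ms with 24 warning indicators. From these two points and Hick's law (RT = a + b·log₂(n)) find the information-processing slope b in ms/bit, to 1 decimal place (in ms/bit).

b = (RT₂ − RT₁)/(log₂ n₂ − log₂ n₁) = (849 − 568)/(4.5850 − 2.5850) = 140.500 ms/bit.

140.5 ms/bit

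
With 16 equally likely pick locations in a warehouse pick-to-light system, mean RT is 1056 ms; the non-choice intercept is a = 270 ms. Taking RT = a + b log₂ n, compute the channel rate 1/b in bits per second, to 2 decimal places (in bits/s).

5.09 bits/s

Choice component = 1056 − 270 = 786 ms over log₂(16) = 4 bits.
b = 786 / 4 = 196.500 ms/bit, so 1/b = 5.089 bits/s.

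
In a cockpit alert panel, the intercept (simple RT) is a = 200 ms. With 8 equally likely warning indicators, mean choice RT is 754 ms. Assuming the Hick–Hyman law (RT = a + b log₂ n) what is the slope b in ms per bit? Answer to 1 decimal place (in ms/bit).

log₂(8) = 3 bits.
b = (RT − a)/log₂ n = (754 − 200) / 3 = 184.667 ms/bit.

184.7 ms/bit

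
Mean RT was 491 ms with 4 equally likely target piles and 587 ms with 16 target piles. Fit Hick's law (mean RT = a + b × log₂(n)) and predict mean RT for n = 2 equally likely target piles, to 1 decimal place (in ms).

443.0 ms

With log₂ n on the abscissa the relation is linear; from the two conditions:
  b = (587 − 491) / (log₂ 16 − log₂ 4) = 96 / (4 − 2) = 48.000 ms/bit
  a = 491 − 48.000 × 2 = 395.000 ms
Then RT(2) = 395.000 + 48.000 × log₂ 2 = 395.000 + 48.000 × 1 ≈ 443.000 ms.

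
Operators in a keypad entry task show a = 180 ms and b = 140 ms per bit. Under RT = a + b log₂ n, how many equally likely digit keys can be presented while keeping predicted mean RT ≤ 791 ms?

140·log₂ n ≤ 791 − 180 = 611, giving log₂ n ≤ 4.3643 and n ≤ 20.596. The largest whole number is 20.

20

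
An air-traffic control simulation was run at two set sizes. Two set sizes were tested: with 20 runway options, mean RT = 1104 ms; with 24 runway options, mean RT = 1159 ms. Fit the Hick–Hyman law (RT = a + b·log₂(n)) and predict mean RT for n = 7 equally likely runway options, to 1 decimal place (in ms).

Solve the two-equation system in a and b:
  b = (1159 − 1104) / (log₂ 24 − log₂ 20) = 55 / (4.5850 − 4.3219) = 209.098 ms/bit
  a = 1104 − 209.098 × 4.3219 = 200.293 ms
Then RT(7) = 200.293 + 209.098 × log₂ 7 = 200.293 + 209.098 × 2.8074 ≈ 787.306 ms.

787.3 ms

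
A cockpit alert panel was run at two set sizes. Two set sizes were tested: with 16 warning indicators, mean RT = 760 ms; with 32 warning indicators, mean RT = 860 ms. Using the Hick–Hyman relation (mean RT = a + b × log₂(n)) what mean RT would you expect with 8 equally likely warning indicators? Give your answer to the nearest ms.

RT is linear in log₂ n, so two points fix the line:
  b = (860 − 760) / (log₂ 32 − log₂ 16) = 100 / (5 − 4) = 100 ms/bit
  a = 760 − 100 × 4 = 360 ms
Then RT(8) = 360 + 100 × log₂ 8 = 360 + 100 × 3 ≈ 660.000 ms.

660 ms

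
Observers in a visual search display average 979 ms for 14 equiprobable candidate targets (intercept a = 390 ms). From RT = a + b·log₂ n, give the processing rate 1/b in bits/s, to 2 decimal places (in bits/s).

b = (979 − 390)/log₂ 14 = 589/3.8074 = 154.701 ms per bit = 0.15470 s/bit; the reciprocal is 6.464 bits/s.

6.46 bits/s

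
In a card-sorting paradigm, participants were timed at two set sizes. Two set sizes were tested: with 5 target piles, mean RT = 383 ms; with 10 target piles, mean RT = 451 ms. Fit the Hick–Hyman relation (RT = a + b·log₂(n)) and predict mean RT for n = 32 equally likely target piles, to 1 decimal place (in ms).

RT is linear in log₂ n, so two points fix the line:
  b = (451 − 383) / (log₂ 10 − log₂ 5) = 68 / (3.3219 − 2.3219) = 68.000 ms/bit
  a = 383 − 68.000 × 2.3219 = 225.109 ms
Then RT(32) = 225.109 + 68.000 × log₂ 32 = 225.109 + 68.000 × 5 ≈ 565.109 ms.

565.1 ms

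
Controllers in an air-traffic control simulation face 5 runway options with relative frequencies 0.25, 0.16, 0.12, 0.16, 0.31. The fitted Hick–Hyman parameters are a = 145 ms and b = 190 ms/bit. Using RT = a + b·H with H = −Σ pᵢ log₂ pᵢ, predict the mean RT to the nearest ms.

570 ms

Entropy contributions −pᵢ log₂ pᵢ: 0.5000, 0.4230, 0.3671, 0.4230, 0.5238; sum H = 2.2369 bits.
RT = a + bH = 145 + 190·2.2369 = 570.01 ms.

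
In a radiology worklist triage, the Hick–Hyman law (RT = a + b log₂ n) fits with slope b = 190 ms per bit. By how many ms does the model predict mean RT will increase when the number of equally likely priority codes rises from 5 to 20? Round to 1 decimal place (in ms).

380.0 ms

Only the slope matters, since a is common to both: ΔRT = b·log₂(n₂/n₁).
log₂(20) − log₂(5) = log₂(20/5) = log₂(4) = 2.
ΔRT = 190 × 2.0000 = 380.000 ms.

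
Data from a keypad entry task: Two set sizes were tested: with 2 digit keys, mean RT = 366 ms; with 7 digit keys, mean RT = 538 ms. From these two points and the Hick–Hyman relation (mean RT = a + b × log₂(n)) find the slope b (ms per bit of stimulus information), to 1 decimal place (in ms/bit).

95.2 ms/bit

The slope on a log₂ axis is (538 − 366) / (2.8074 − 1) = 95.167 ms/bit.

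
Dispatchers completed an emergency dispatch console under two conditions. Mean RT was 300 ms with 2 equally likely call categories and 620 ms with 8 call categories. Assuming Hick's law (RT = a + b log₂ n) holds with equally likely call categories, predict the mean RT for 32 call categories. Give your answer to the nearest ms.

Solve the two-equation system in a and b:
  b = (620 − 300) / (log₂ 8 − log₂ 2) = 320 / (3 − 1) = 160 ms/bit
  a = 300 − 160 × 1 = 140 ms
Then RT(32) = 140 + 160 × log₂ 32 = 140 + 160 × 5 ≈ 940.000 ms.

940 ms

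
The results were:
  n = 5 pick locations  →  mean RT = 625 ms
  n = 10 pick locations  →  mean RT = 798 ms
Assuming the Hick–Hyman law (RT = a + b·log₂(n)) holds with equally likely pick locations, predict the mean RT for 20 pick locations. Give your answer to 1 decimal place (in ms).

971.0 ms

With log₂ n on the abscissa the relation is linear; from the two conditions:
  b = (798 − 625) / (log₂ 10 − log₂ 5) = 173 / (3.3219 − 2.3219) = 173.000 ms/bit
  a = 625 − 173.000 × 2.3219 = 223.306 ms
Then RT(20) = 223.306 + 173.000 × log₂ 20 = 223.306 + 173.000 × 4.3219 ≈ 971.000 ms.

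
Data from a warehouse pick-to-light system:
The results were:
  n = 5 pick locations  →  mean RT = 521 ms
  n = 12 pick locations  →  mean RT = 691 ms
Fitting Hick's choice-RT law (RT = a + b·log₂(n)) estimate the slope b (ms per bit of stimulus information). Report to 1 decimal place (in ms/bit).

b = (RT₂ − RT₁)/(log₂ n₂ − log₂ n₁) = (691 − 521)/(3.5850 − 2.3219) = 134.596 ms/bit.

134.6 ms/bit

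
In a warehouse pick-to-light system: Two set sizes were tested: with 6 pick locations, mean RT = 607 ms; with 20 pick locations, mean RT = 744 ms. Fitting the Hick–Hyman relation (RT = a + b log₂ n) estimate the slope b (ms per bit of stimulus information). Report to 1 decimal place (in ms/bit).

78.9 ms/bit

Slope: b = (744 − 607) / (log₂ 20 − log₂ 6) = 137/1.7370 = 78.873 ms/bit.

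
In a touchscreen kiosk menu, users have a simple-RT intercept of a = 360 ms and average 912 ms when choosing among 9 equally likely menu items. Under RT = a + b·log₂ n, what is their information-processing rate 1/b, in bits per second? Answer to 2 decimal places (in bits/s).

5.74 bits/s

b = (912 − 360)/log₂ 9 = 552/3.1699 = 174.137 ms per bit = 0.17414 s/bit; the reciprocal is 5.743 bits/s.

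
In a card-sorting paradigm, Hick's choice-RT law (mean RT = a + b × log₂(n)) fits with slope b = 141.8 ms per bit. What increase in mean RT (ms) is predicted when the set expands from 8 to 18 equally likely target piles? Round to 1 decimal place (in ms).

The intercept a cancels: ΔRT = b·(log₂ n₂ − log₂ n₁) = b·log₂(n₂/n₁).
log₂(18) − log₂(8) = 4.1699 − 3 = 1.1699.
ΔRT = 141.8 × 1.1699 = 165.895 ms.

165.9 ms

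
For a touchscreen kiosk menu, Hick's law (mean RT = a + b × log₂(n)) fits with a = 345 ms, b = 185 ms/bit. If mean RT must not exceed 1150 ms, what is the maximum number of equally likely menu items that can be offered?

20

185·log₂ n ≤ 1150 − 345 = 805, giving log₂ n ≤ 4.3514 and n ≤ 20.412. The largest whole number is 20.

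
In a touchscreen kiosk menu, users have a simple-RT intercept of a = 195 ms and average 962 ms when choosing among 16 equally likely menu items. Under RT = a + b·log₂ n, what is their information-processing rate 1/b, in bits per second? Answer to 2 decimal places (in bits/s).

5.22 bits/s

Choice component = 962 − 195 = 767 ms over log₂(16) = 4 bits.
b = 767 / 4 = 191.750 ms/bit, so 1/b = 5.215 bits/s.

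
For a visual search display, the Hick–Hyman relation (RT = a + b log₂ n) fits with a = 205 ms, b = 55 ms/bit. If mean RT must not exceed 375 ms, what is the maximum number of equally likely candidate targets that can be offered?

Set 205 + 55·log₂ n ≤ 375 → log₂ n ≤ (375 − 205)/55 = 3.0909.
So n ≤ 2^3.0909 = 8.520; the largest integer n is 8.

8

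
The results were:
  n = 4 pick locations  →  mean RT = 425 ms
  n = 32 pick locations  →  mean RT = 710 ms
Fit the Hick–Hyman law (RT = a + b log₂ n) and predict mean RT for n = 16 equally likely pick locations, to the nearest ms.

Solve the two-equation system in a and b:
  b = (710 − 425) / (log₂ 32 − log₂ 4) = 285 / (5 − 2) = 95 ms/bit
  a = 425 − 95 × 2 = 235 ms
Then RT(16) = 235 + 95 × log₂ 16 = 235 + 95 × 4 ≈ 615.000 ms.

615 ms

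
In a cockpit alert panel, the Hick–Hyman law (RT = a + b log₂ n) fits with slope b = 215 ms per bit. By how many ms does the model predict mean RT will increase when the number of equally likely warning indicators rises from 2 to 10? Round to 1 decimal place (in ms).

Only the slope matters, since a is common to both: ΔRT = b·log₂(n₂/n₁).
log₂(10) − log₂(2) = 3.3219 − 1 = 2.3219.
ΔRT = 215 × 2.3219 = 499.215 ms.

499.2 ms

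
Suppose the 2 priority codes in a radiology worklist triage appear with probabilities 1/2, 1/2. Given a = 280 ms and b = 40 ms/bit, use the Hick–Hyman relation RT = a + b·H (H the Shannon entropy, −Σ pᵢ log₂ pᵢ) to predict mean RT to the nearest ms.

320 ms

Each term −pᵢ log₂ pᵢ: 0.5·1 + 0.5·1; summed, H = 1.000 bits.
Mean RT = a + bH = 280 + 40·1.000 = 320.00 ms.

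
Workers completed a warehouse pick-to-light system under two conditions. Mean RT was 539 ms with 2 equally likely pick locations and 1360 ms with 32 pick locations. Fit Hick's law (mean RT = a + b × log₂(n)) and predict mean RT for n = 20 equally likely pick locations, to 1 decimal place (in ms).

1220.8 ms

Solve the two-equation system in a and b:
  b = (1360 − 539) / (log₂ 32 − log₂ 2) = 821 / (5 − 1) = 205.250 ms/bit
  a = 539 − 205.250 × 1 = 333.750 ms
Then RT(20) = 333.750 + 205.250 × log₂ 20 = 333.750 + 205.250 × 4.3219 ≈ 1220.826 ms.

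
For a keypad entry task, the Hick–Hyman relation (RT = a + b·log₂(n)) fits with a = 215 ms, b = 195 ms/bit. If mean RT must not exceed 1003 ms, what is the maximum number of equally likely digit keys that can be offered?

16

Set 215 + 195·log₂ n ≤ 1003 → log₂ n ≤ (1003 − 215)/195 = 4.0410.
So n ≤ 2^4.0410 = 16.462; the largest integer n is 16.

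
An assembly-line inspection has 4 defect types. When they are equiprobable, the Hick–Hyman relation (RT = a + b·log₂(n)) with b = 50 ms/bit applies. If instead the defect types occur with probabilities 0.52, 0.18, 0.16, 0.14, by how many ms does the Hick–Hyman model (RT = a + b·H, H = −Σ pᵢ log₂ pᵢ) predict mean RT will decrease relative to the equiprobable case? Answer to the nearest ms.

12 ms

Equiprobable entropy H₀ = log₂ 4 = 2.0000 bits.
Skewed entropy H = −Σ pᵢ log₂ pᵢ = 1.7560 bits.
ΔRT = b·(H₀ − H) = 50 × 0.2440 = 12.20 ms.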